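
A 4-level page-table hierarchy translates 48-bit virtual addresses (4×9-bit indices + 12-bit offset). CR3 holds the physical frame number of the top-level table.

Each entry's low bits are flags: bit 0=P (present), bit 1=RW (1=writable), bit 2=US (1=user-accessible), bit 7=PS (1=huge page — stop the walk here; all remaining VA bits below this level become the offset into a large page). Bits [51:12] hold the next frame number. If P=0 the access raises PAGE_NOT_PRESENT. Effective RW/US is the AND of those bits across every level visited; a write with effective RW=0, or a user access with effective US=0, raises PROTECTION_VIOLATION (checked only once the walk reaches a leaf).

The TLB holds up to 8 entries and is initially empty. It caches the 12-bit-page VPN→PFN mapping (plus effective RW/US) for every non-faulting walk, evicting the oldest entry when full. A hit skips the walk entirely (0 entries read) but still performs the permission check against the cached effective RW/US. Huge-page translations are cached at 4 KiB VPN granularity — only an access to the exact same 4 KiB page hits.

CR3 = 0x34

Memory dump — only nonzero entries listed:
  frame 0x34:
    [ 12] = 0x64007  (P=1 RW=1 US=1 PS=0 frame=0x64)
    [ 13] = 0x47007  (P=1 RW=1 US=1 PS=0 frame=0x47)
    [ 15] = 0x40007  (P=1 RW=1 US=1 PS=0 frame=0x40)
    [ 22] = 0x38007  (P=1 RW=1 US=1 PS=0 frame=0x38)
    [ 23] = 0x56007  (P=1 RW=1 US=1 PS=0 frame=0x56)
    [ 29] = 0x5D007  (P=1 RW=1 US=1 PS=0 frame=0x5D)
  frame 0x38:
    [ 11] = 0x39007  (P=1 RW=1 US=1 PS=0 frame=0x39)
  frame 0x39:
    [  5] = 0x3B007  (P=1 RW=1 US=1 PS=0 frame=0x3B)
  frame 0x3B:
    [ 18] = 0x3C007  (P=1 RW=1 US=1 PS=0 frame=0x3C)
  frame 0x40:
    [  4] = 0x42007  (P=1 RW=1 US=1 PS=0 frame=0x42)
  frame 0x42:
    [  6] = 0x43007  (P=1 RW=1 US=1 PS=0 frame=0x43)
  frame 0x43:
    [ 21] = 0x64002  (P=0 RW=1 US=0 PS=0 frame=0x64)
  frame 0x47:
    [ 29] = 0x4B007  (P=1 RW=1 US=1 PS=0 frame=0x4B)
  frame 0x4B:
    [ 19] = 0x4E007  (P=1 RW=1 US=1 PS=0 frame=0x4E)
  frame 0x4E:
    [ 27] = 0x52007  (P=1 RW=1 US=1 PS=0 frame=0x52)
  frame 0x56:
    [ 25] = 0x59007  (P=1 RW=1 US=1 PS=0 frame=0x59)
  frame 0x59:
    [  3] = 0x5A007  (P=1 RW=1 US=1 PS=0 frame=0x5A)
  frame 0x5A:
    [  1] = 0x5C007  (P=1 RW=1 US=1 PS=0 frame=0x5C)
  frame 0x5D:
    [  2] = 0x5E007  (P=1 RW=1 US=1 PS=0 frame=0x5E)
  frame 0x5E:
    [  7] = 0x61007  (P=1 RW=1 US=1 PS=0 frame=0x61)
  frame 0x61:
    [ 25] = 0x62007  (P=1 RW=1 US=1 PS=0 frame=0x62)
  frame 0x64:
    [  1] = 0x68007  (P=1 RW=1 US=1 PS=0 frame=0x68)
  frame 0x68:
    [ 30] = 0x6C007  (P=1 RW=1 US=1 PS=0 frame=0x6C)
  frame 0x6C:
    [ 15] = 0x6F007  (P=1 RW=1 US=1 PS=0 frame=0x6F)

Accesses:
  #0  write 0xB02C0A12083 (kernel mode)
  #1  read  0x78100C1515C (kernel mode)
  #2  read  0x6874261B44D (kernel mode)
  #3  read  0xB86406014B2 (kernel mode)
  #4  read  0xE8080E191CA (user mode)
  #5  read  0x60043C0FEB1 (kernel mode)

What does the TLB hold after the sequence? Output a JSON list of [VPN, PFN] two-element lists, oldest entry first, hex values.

Per-access translation:
#0 VA=0xB02C0A12083 (w,kernel):
  L0: frame=0x34 idx=22 entry=0x38007 [P=1 RW=1 US=1 PS=0]
  L1: frame=0x38 idx=11 entry=0x39007 [P=1 RW=1 US=1 PS=0]
  L2: frame=0x39 idx=5 entry=0x3B007 [P=1 RW=1 US=1 PS=0]
  L3: frame=0x3B idx=18 entry=0x3C007 [P=1 RW=1 US=1 PS=0]
  ✓ 0x3C083  — 4 lookups
#1 VA=0x78100C1515C (r,kernel):
  L0: frame=0x34 idx=15 entry=0x40007 [P=1 RW=1 US=1 PS=0]
  L1: frame=0x40 idx=4 entry=0x42007 [P=1 RW=1 US=1 PS=0]
  L2: frame=0x42 idx=6 entry=0x43007 [P=1 RW=1 US=1 PS=0]
  L3: frame=0x43 idx=21 entry=0x64002 [P=0 RW=1 US=0 PS=0]
  → PAGE_NOT_PRESENT  (4 entries read)
#2 VA=0x6874261B44D (r,kernel):
  L0: frame=0x34 idx=13 entry=0x47007 [P=1 RW=1 US=1 PS=0]
  L1: frame=0x47 idx=29 entry=0x4B007 [P=1 RW=1 US=1 PS=0]
  L2: frame=0x4B idx=19 entry=0x4E007 [P=1 RW=1 US=1 PS=0]
  L3: frame=0x4E idx=27 entry=0x52007 [P=1 RW=1 US=1 PS=0]
  ✓ 0x5244D  — 4 lookups
#3 VA=0xB86406014B2 (r,kernel):
  L0: frame=0x34 idx=23 entry=0x56007 [P=1 RW=1 US=1 PS=0]
  L1: frame=0x56 idx=25 entry=0x59007 [P=1 RW=1 US=1 PS=0]
  L2: frame=0x59 idx=3 entry=0x5A007 [P=1 RW=1 US=1 PS=0]
  L3: frame=0x5A idx=1 entry=0x5C007 [P=1 RW=1 US=1 PS=0]
  ✓ 0x5C4B2  — 4 lookups
#4 VA=0xE8080E191CA (r,user):
  L0: frame=0x34 idx=29 entry=0x5D007 [P=1 RW=1 US=1 PS=0]
  L1: frame=0x5D idx=2 entry=0x5E007 [P=1 RW=1 US=1 PS=0]
  L2: frame=0x5E idx=7 entry=0x61007 [P=1 RW=1 US=1 PS=0]
  L3: frame=0x61 idx=25 entry=0x62007 [P=1 RW=1 US=1 PS=0]
  ✓ 0x621CA  — 4 lookups
#5 VA=0x60043C0FEB1 (r,kernel):
  L0: frame=0x34 idx=12 entry=0x64007 [P=1 RW=1 US=1 PS=0]
  L1: frame=0x64 idx=1 entry=0x68007 [P=1 RW=1 US=1 PS=0]
  L2: frame=0x68 idx=30 entry=0x6C007 [P=1 RW=1 US=1 PS=0]
  L3: frame=0x6C idx=15 entry=0x6F007 [P=1 RW=1 US=1 PS=0]
  ✓ 0x6FEB1  — 4 lookups

TLB: [["0xB02C0A12", "0x3C"], ["0x6874261B", "0x52"], ["0xB8640601", "0x5C"], ["0xE8080E19", "0x62"], ["0x60043C0F", "0x6F"]]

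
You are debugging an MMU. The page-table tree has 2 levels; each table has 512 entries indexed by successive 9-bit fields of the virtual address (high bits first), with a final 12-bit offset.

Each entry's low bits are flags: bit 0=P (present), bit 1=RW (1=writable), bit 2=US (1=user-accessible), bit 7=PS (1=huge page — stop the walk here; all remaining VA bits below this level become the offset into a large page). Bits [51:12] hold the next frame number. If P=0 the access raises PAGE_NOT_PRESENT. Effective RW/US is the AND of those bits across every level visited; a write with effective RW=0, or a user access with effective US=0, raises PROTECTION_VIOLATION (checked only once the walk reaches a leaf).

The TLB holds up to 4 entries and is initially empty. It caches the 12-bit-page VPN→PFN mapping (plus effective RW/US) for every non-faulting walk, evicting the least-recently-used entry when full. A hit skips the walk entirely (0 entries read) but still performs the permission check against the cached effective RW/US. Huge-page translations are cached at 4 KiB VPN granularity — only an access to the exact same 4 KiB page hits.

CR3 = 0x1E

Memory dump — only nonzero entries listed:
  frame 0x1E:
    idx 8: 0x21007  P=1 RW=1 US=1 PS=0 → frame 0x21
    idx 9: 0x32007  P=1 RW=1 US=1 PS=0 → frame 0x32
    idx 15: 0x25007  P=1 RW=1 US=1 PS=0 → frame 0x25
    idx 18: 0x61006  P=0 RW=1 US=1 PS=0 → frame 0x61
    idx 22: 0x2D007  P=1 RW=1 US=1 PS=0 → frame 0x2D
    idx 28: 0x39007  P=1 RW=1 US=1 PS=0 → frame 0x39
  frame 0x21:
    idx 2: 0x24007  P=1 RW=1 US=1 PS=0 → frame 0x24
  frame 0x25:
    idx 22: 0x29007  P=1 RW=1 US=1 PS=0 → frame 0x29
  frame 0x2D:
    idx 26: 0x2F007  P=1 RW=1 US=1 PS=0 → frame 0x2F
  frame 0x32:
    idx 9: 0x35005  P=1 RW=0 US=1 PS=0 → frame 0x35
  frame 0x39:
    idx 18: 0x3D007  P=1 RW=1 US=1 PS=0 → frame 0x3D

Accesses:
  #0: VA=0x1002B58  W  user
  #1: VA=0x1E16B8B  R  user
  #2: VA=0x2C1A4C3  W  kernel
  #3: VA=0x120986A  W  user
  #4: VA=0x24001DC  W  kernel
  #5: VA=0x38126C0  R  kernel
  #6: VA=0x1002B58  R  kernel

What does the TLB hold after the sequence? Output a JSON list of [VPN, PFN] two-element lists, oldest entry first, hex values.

Walk each access:
#0 VA=0x1002B58 (w,user):
  L0 @0x1E[8] → 0x21007  P=1,RW=1,US=1,PS=0
  L1 @0x21[2] → 0x24007  P=1,RW=1,US=1,PS=0
  ✓ 0x24B58  — 2 lookups
#1 VA=0x1E16B8B (r,user):
  L0 @0x1E[15] → 0x25007  P=1,RW=1,US=1,PS=0
  L1 @0x25[22] → 0x29007  P=1,RW=1,US=1,PS=0
  ✓ 0x29B8B  — 2 lookups
#2 VA=0x2C1A4C3 (w,kernel):
  L0 @0x1E[22] → 0x2D007  P=1,RW=1,US=1,PS=0
  L1 @0x2D[26] → 0x2F007  P=1,RW=1,US=1,PS=0
  ✓ 0x2F4C3  — 2 lookups
#3 VA=0x120986A (w,user):
  L0 @0x1E[9] → 0x32007  P=1,RW=1,US=1,PS=0
  L1 @0x32[9] → 0x35005  P=1,RW=0,US=1,PS=0
  ✗ PROTECTION_VIOLATION  [2 reads]
#4 VA=0x24001DC (w,kernel):
  L0 @0x1E[18] → 0x61006  P=0,RW=1,US=1,PS=0
  ✗ PAGE_NOT_PRESENT  [1 reads]
#5 VA=0x38126C0 (r,kernel):
  L0 @0x1E[28] → 0x39007  P=1,RW=1,US=1,PS=0
  L1 @0x39[18] → 0x3D007  P=1,RW=1,US=1,PS=0
  ✓ 0x3D6C0  — 2 lookups
#6 VA=0x1002B58 (r,kernel):
  TLB hit vpn=0x1002 → PA=0x24B58

TLB: [["0x1E16", "0x29"], ["0x2C1A", "0x2F"], ["0x3812", "0x3D"], ["0x1002", "0x24"]]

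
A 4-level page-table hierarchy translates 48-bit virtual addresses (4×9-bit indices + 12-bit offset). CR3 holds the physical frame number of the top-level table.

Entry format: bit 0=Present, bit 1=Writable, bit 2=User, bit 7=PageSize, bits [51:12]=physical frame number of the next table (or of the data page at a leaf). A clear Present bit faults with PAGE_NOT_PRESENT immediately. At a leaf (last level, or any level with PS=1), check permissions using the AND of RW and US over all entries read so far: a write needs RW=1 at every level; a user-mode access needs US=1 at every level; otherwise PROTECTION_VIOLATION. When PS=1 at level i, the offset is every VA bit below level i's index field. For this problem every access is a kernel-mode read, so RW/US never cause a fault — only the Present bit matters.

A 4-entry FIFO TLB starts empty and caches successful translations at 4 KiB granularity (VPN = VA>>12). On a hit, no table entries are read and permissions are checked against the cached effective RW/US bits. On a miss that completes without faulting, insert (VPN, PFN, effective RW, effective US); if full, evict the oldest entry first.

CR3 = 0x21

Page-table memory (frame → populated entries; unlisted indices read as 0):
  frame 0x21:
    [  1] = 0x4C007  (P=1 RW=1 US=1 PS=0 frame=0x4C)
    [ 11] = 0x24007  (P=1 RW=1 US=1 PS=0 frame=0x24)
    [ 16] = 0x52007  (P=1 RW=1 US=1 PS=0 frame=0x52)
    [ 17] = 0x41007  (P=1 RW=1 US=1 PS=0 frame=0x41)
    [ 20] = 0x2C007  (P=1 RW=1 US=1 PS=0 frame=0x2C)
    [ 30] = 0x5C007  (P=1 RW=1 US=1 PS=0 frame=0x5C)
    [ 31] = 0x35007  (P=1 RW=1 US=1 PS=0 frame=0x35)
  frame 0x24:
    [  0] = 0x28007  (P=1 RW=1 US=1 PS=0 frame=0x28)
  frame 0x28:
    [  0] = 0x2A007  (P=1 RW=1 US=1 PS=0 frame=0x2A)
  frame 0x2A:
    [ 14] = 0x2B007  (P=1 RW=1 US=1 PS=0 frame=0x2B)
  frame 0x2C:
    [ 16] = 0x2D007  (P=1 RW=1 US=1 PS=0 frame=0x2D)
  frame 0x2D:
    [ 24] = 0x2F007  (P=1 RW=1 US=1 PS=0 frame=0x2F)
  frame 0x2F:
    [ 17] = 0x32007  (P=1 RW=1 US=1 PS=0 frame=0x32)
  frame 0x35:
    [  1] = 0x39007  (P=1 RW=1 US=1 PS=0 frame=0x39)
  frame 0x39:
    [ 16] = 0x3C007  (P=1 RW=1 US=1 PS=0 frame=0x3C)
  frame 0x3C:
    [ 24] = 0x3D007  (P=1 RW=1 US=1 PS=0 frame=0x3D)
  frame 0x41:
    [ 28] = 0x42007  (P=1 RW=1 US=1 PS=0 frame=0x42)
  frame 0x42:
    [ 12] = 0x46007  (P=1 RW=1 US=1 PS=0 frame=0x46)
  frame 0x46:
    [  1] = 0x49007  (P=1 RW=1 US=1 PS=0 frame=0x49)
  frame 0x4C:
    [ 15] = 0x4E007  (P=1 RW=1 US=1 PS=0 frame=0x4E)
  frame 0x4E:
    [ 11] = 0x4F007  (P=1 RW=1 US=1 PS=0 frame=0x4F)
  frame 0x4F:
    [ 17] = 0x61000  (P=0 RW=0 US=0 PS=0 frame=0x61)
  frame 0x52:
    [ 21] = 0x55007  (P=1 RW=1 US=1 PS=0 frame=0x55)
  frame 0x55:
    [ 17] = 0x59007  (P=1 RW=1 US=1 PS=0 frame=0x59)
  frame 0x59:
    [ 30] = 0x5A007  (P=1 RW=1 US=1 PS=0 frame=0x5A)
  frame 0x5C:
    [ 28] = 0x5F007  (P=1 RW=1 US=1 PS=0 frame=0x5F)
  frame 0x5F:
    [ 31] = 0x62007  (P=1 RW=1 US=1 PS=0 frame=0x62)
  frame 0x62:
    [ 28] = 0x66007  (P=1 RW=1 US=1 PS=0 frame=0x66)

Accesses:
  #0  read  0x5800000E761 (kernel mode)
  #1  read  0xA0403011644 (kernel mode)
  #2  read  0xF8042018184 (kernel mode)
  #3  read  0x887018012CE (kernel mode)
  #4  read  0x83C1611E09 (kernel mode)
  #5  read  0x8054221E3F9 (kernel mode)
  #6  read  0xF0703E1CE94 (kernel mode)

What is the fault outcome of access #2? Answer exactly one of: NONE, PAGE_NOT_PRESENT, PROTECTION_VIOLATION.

Trace:
#0 VA=0x5800000E761 (r,kernel):
  [0] read 0x21 idx=11: raw=0x24007 flags P=1 W=1 U=1 S=0
  [1] read 0x24 idx=0: raw=0x28007 flags P=1 W=1 U=1 S=0
  [2] read 0x28 idx=0: raw=0x2A007 flags P=1 W=1 U=1 S=0
  [3] read 0x2A idx=14: raw=0x2B007 flags P=1 W=1 U=1 S=0
  → PA=0x2B761  (4 entries read)
#1 VA=0xA0403011644 (r,kernel):
  [0] read 0x21 idx=20: raw=0x2C007 flags P=1 W=1 U=1 S=0
  [1] read 0x2C idx=16: raw=0x2D007 flags P=1 W=1 U=1 S=0
  [2] read 0x2D idx=24: raw=0x2F007 flags P=1 W=1 U=1 S=0
  [3] read 0x2F idx=17: raw=0x32007 flags P=1 W=1 U=1 S=0
  → PA=0x32644  (4 entries read)
#2 VA=0xF8042018184 (r,kernel):
  [0] read 0x21 idx=31: raw=0x35007 flags P=1 W=1 U=1 S=0
  [1] read 0x35 idx=1: raw=0x39007 flags P=1 W=1 U=1 S=0
  [2] read 0x39 idx=16: raw=0x3C007 flags P=1 W=1 U=1 S=0
  [3] read 0x3C idx=24: raw=0x3D007 flags P=1 W=1 U=1 S=0
  → PA=0x3D184  (4 entries read)
#3 VA=0x887018012CE (r,kernel):
  [0] read 0x21 idx=17: raw=0x41007 flags P=1 W=1 U=1 S=0
  [1] read 0x41 idx=28: raw=0x42007 flags P=1 W=1 U=1 S=0
  [2] read 0x42 idx=12: raw=0x46007 flags P=1 W=1 U=1 S=0
  [3] read 0x46 idx=1: raw=0x49007 flags P=1 W=1 U=1 S=0
  → PA=0x492CE  (4 entries read)
#4 VA=0x83C1611E09 (r,kernel):
  [0] read 0x21 idx=1: raw=0x4C007 flags P=1 W=1 U=1 S=0
  [1] read 0x4C idx=15: raw=0x4E007 flags P=1 W=1 U=1 S=0
  [2] read 0x4E idx=11: raw=0x4F007 flags P=1 W=1 U=1 S=0
  [3] read 0x4F idx=17: raw=0x61000 flags P=0 W=0 U=0 S=0
  ⇒ fault: PAGE_NOT_PRESENT  — 4 lookups
#5 VA=0x8054221E3F9 (r,kernel):
  [0] read 0x21 idx=16: raw=0x52007 flags P=1 W=1 U=1 S=0
  [1] read 0x52 idx=21: raw=0x55007 flags P=1 W=1 U=1 S=0
  [2] read 0x55 idx=17: raw=0x59007 flags P=1 W=1 U=1 S=0
  [3] read 0x59 idx=30: raw=0x5A007 flags P=1 W=1 U=1 S=0
  → PA=0x5A3F9  (4 entries read)
#6 VA=0xF0703E1CE94 (r,kernel):
  [0] read 0x21 idx=30: raw=0x5C007 flags P=1 W=1 U=1 S=0
  [1] read 0x5C idx=28: raw=0x5F007 flags P=1 W=1 U=1 S=0
  [2] read 0x5F idx=31: raw=0x62007 flags P=1 W=1 U=1 S=0
  [3] read 0x62 idx=28: raw=0x66007 flags P=1 W=1 U=1 S=0
  → PA=0x66E94  (4 entries read)

Access #2 fault: NONE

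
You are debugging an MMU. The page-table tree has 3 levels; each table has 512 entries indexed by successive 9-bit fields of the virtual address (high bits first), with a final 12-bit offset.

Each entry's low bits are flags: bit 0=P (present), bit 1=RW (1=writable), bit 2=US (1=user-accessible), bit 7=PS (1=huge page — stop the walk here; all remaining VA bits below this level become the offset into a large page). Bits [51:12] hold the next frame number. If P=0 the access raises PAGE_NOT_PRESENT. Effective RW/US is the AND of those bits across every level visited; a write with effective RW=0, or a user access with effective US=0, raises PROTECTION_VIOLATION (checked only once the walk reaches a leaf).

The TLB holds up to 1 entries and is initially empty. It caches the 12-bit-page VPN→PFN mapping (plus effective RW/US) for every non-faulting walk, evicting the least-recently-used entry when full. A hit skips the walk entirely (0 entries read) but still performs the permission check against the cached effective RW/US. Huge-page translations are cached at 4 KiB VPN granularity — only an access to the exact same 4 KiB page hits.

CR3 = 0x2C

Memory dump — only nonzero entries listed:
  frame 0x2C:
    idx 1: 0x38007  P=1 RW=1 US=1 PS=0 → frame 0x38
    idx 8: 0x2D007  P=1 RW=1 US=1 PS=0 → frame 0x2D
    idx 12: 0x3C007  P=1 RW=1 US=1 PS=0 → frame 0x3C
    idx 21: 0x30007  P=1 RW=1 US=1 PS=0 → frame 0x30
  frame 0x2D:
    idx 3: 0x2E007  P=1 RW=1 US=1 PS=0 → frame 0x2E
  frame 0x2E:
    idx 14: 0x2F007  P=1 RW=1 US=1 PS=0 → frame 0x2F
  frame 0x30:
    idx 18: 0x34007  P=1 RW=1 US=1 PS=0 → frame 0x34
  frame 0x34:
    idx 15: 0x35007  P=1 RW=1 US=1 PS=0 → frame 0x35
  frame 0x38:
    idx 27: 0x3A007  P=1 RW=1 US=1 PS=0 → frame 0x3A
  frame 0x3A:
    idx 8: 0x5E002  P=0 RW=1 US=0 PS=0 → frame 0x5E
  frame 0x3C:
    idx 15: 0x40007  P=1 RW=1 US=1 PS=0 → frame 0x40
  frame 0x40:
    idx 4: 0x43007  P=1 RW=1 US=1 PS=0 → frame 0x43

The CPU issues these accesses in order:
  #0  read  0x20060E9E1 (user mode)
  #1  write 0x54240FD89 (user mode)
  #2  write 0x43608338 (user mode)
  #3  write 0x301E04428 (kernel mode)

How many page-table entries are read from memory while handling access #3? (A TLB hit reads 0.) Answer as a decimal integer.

Per-access translation:
#0 VA=0x20060E9E1 (r,user):
  L0 @0x2C[8] → 0x2D007  P=1,RW=1,US=1,PS=0
  L1 @0x2D[3] → 0x2E007  P=1,RW=1,US=1,PS=0
  L2 @0x2E[14] → 0x2F007  P=1,RW=1,US=1,PS=0
  ⇒ phys 0x2F9E1  [3 reads]
#1 VA=0x54240FD89 (w,user):
  L0 @0x2C[21] → 0x30007  P=1,RW=1,US=1,PS=0
  L1 @0x30[18] → 0x34007  P=1,RW=1,US=1,PS=0
  L2 @0x34[15] → 0x35007  P=1,RW=1,US=1,PS=0
  ⇒ phys 0x35D89  [3 reads]
#2 VA=0x43608338 (w,user):
  L0 @0x2C[1] → 0x38007  P=1,RW=1,US=1,PS=0
  L1 @0x38[27] → 0x3A007  P=1,RW=1,US=1,PS=0
  L2 @0x3A[8] → 0x5E002  P=0,RW=1,US=0,PS=0
  ✗ PAGE_NOT_PRESENT  [3 reads]
#3 VA=0x301E04428 (w,kernel):
  L0 @0x2C[12] → 0x3C007  P=1,RW=1,US=1,PS=0
  L1 @0x3C[15] → 0x40007  P=1,RW=1,US=1,PS=0
  L2 @0x40[4] → 0x43007  P=1,RW=1,US=1,PS=0
  ⇒ phys 0x43428  [3 reads]

Entries read for #3: 3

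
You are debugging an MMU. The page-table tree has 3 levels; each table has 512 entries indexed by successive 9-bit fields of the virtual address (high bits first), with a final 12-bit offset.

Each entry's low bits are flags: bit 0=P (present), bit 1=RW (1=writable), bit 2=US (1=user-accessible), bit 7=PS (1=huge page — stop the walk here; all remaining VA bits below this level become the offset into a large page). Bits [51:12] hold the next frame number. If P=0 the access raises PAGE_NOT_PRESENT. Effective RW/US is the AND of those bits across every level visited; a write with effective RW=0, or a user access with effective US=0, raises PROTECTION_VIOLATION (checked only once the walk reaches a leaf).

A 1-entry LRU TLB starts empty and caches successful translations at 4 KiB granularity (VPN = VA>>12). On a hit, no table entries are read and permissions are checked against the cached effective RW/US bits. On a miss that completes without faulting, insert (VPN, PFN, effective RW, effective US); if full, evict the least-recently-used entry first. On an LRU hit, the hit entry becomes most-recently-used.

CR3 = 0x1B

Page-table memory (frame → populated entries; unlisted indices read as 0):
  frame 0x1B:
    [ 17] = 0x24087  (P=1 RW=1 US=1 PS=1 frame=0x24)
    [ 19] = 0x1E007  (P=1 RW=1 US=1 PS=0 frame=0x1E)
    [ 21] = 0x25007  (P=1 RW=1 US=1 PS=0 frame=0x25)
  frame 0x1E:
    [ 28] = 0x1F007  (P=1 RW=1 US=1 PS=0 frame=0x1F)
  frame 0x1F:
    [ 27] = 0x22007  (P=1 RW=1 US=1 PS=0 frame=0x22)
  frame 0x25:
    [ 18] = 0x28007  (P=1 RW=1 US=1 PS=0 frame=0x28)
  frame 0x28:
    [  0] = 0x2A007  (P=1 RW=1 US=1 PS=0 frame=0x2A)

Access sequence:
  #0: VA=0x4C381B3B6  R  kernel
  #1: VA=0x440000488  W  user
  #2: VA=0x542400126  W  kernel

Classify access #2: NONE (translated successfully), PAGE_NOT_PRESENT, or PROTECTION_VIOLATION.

Per-access translation:
#0 VA=0x4C381B3B6 (r,kernel):
  L0 @0x1B[19] → 0x1E007  P=1,RW=1,US=1,PS=0
  L1 @0x1E[28] → 0x1F007  P=1,RW=1,US=1,PS=0
  L2 @0x1F[27] → 0x22007  P=1,RW=1,US=1,PS=0
  ✓ 0x223B6  — 3 lookups
#1 VA=0x440000488 (w,user):
  L0 @0x1B[17] → 0x24087  P=1,RW=1,US=1,PS=1
  ✓ 0x24488 (huge @L0)  — 1 lookups
#2 VA=0x542400126 (w,kernel):
  L0 @0x1B[21] → 0x25007  P=1,RW=1,US=1,PS=0
  L1 @0x25[18] → 0x28007  P=1,RW=1,US=1,PS=0
  L2 @0x28[0] → 0x2A007  P=1,RW=1,US=1,PS=0
  ✓ 0x2A126  — 3 lookups

Access #2 fault: NONE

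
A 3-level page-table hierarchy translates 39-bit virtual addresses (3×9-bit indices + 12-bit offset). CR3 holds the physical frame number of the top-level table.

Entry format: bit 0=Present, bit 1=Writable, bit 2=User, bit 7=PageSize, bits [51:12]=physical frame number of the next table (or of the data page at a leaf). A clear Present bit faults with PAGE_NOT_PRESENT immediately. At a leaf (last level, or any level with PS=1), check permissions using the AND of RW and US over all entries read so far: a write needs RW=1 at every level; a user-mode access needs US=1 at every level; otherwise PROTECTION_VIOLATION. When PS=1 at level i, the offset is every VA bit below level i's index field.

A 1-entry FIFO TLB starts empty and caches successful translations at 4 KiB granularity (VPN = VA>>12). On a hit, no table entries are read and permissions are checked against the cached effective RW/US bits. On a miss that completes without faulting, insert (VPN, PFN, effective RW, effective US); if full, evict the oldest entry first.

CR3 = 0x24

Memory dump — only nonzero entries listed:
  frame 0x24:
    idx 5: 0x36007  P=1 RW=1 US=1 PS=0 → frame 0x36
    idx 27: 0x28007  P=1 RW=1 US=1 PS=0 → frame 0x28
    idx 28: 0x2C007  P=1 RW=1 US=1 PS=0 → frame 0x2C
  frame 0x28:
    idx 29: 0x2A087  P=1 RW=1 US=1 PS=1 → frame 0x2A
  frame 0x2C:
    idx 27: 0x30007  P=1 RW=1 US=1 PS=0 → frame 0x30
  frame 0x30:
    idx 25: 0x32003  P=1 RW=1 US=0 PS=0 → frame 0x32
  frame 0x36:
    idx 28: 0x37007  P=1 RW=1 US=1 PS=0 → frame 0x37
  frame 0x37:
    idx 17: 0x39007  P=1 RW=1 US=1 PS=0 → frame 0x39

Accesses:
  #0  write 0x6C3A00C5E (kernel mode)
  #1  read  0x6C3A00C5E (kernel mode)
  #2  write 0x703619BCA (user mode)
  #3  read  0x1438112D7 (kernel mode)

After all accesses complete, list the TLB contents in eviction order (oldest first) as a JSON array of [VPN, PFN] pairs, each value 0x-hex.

Walk each access:
#0 VA=0x6C3A00C5E (w,kernel):
  L0 @0x24[27] → 0x28007  P=1,RW=1,US=1,PS=0
  L1 @0x28[29] → 0x2A087  P=1,RW=1,US=1,PS=1
  ⇒ phys 0x2AC5E (huge @L1)  [2 reads]
#1 VA=0x6C3A00C5E (r,kernel):
  TLB hit vpn=0x6C3A00 → PA=0x2AC5E
#2 VA=0x703619BCA (w,user):
  L0 @0x24[28] → 0x2C007  P=1,RW=1,US=1,PS=0
  L1 @0x2C[27] → 0x30007  P=1,RW=1,US=1,PS=0
  L2 @0x30[25] → 0x32003  P=1,RW=1,US=0,PS=0
  ✗ PROTECTION_VIOLATION  [3 reads]
#3 VA=0x1438112D7 (r,kernel):
  L0 @0x24[5] → 0x36007  P=1,RW=1,US=1,PS=0
  L1 @0x36[28] → 0x37007  P=1,RW=1,US=1,PS=0
  L2 @0x37[17] → 0x39007  P=1,RW=1,US=1,PS=0
  ⇒ phys 0x392D7  [3 reads]

TLB: [["0x143811", "0x39"]]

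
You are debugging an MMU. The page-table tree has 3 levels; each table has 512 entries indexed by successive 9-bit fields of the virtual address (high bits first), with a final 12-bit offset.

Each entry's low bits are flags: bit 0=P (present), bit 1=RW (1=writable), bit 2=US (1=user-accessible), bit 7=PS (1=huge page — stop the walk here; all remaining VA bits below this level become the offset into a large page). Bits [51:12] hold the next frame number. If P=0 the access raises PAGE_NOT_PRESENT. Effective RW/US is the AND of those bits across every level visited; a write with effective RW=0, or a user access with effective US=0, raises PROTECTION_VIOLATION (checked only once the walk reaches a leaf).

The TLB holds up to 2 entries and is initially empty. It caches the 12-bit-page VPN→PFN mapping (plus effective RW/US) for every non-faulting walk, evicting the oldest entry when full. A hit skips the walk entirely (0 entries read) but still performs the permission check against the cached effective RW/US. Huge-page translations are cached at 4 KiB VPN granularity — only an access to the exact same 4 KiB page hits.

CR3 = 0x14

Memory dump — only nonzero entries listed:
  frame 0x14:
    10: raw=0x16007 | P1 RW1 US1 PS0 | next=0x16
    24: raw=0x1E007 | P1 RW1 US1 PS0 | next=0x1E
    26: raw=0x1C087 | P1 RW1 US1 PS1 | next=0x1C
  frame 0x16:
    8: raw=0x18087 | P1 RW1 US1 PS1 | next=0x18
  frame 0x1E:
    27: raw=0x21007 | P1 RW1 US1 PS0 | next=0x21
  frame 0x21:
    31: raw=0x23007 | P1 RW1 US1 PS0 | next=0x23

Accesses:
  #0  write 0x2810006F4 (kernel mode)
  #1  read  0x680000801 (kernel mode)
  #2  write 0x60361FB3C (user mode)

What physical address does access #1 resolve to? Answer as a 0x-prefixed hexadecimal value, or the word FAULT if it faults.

Trace:
#0 VA=0x2810006F4 (w,kernel):
  lvl0: tbl 0x14, slot 10 ⇒ 0x16007 (P1/RW1/US1/PS0)
  lvl1: tbl 0x16, slot 8 ⇒ 0x18087 (P1/RW1/US1/PS1)
  → PA=0x186F4 (huge @L1)  (2 entries read)
#1 VA=0x680000801 (r,kernel):
  lvl0: tbl 0x14, slot 26 ⇒ 0x1C087 (P1/RW1/US1/PS1)
  → PA=0x1C801 (huge @L0)  (1 entries read)
#2 VA=0x60361FB3C (w,user):
  lvl0: tbl 0x14, slot 24 ⇒ 0x1E007 (P1/RW1/US1/PS0)
  lvl1: tbl 0x1E, slot 27 ⇒ 0x21007 (P1/RW1/US1/PS0)
  lvl2: tbl 0x21, slot 31 ⇒ 0x23007 (P1/RW1/US1/PS0)
  → PA=0x23B3C  (3 entries read)

Access #1 PA: 0x1C801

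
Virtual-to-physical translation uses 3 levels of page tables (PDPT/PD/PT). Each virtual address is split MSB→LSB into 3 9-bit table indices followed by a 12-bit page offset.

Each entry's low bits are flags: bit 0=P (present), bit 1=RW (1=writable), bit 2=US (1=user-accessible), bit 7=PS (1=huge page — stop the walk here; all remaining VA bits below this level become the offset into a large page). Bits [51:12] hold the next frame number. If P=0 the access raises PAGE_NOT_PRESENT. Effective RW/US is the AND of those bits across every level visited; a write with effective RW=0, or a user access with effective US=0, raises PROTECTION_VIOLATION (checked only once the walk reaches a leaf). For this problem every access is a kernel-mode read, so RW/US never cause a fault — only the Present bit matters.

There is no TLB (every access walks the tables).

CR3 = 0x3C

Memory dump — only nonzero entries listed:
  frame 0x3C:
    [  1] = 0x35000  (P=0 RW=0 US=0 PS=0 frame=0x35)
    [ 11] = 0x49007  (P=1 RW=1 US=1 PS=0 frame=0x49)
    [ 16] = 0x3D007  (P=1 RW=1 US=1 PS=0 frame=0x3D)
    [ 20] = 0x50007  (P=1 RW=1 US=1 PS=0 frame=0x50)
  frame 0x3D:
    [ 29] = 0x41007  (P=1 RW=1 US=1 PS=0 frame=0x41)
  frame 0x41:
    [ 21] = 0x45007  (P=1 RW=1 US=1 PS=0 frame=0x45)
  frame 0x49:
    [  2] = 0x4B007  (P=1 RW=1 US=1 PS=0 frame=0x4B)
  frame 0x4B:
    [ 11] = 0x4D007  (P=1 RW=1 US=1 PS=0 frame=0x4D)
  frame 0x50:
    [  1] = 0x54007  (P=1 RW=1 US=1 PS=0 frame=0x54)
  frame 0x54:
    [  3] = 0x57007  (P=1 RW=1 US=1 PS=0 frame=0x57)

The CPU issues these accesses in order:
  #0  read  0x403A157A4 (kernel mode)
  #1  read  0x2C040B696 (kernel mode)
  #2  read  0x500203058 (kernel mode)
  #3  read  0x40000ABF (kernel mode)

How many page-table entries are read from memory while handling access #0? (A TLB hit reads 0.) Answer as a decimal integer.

Walk each access:
#0 VA=0x403A157A4 (r,kernel):
  [0] read 0x3C idx=16: raw=0x3D007 flags P=1 W=1 U=1 S=0
  [1] read 0x3D idx=29: raw=0x41007 flags P=1 W=1 U=1 S=0
  [2] read 0x41 idx=21: raw=0x45007 flags P=1 W=1 U=1 S=0
  → PA=0x457A4  (3 entries read)
#1 VA=0x2C040B696 (r,kernel):
  [0] read 0x3C idx=11: raw=0x49007 flags P=1 W=1 U=1 S=0
  [1] read 0x49 idx=2: raw=0x4B007 flags P=1 W=1 U=1 S=0
  [2] read 0x4B idx=11: raw=0x4D007 flags P=1 W=1 U=1 S=0
  → PA=0x4D696  (3 entries read)
#2 VA=0x500203058 (r,kernel):
  [0] read 0x3C idx=20: raw=0x50007 flags P=1 W=1 U=1 S=0
  [1] read 0x50 idx=1: raw=0x54007 flags P=1 W=1 U=1 S=0
  [2] read 0x54 idx=3: raw=0x57007 flags P=1 W=1 U=1 S=0
  → PA=0x57058  (3 entries read)
#3 VA=0x40000ABF (r,kernel):
  [0] read 0x3C idx=1: raw=0x35000 flags P=0 W=0 U=0 S=0
  ⇒ fault: PAGE_NOT_PRESENT  — 1 lookups

Entries read for #0: 3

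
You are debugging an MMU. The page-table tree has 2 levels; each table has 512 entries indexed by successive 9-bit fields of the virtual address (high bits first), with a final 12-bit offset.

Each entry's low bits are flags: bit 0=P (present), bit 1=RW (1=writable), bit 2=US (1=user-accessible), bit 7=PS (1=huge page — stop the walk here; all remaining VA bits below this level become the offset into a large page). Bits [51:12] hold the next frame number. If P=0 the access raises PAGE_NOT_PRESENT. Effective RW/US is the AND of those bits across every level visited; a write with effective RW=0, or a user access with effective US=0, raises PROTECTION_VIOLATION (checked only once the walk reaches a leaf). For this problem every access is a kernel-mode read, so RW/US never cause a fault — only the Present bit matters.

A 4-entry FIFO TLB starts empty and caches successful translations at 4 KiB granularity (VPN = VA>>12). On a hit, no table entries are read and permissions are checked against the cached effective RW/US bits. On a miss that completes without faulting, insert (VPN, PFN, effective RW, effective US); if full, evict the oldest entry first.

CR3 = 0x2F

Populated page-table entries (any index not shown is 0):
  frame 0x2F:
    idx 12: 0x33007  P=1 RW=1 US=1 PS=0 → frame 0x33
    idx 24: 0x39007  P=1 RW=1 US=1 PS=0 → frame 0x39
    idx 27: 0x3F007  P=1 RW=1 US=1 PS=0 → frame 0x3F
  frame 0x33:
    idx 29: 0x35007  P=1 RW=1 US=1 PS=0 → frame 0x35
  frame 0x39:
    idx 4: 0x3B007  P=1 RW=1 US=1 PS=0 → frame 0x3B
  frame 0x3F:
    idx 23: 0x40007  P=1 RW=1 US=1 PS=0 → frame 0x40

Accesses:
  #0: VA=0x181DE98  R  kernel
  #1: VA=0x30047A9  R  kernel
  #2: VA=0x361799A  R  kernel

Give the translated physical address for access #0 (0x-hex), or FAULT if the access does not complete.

Walk each access:
#0 VA=0x181DE98 (r,kernel):
  lvl0: tbl 0x2F, slot 12 ⇒ 0x33007 (P1/RW1/US1/PS0)
  lvl1: tbl 0x33, slot 29 ⇒ 0x35007 (P1/RW1/US1/PS0)
  ✓ 0x35E98  — 2 lookups
#1 VA=0x30047A9 (r,kernel):
  lvl0: tbl 0x2F, slot 24 ⇒ 0x39007 (P1/RW1/US1/PS0)
  lvl1: tbl 0x39, slot 4 ⇒ 0x3B007 (P1/RW1/US1/PS0)
  ✓ 0x3B7A9  — 2 lookups
#2 VA=0x361799A (r,kernel):
  lvl0: tbl 0x2F, slot 27 ⇒ 0x3F007 (P1/RW1/US1/PS0)
  lvl1: tbl 0x3F, slot 23 ⇒ 0x40007 (P1/RW1/US1/PS0)
  ✓ 0x4099A  — 2 lookups

Access #0 PA: 0x35E98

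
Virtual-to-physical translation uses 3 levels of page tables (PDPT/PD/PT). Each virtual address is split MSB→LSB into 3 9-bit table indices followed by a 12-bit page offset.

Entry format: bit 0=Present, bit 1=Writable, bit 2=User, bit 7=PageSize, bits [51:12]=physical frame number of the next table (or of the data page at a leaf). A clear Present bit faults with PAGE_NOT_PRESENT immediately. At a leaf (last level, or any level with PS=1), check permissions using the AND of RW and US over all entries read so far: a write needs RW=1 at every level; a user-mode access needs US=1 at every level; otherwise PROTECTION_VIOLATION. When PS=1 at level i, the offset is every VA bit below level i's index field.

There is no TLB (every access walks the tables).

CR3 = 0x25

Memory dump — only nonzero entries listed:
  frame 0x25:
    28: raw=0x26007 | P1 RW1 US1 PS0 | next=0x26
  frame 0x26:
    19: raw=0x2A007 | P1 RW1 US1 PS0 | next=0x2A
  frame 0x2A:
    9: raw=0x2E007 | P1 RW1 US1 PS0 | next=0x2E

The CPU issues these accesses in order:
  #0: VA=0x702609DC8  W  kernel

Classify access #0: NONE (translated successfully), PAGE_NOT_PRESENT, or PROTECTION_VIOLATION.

Per-access translation:
#0 VA=0x702609DC8 (w,kernel):
  lvl0: tbl 0x25, slot 28 ⇒ 0x26007 (P1/RW1/US1/PS0)
  lvl1: tbl 0x26, slot 19 ⇒ 0x2A007 (P1/RW1/US1/PS0)
  lvl2: tbl 0x2A, slot 9 ⇒ 0x2E007 (P1/RW1/US1/PS0)
  ⇒ phys 0x2EDC8  [3 reads]

Access #0 fault: NONE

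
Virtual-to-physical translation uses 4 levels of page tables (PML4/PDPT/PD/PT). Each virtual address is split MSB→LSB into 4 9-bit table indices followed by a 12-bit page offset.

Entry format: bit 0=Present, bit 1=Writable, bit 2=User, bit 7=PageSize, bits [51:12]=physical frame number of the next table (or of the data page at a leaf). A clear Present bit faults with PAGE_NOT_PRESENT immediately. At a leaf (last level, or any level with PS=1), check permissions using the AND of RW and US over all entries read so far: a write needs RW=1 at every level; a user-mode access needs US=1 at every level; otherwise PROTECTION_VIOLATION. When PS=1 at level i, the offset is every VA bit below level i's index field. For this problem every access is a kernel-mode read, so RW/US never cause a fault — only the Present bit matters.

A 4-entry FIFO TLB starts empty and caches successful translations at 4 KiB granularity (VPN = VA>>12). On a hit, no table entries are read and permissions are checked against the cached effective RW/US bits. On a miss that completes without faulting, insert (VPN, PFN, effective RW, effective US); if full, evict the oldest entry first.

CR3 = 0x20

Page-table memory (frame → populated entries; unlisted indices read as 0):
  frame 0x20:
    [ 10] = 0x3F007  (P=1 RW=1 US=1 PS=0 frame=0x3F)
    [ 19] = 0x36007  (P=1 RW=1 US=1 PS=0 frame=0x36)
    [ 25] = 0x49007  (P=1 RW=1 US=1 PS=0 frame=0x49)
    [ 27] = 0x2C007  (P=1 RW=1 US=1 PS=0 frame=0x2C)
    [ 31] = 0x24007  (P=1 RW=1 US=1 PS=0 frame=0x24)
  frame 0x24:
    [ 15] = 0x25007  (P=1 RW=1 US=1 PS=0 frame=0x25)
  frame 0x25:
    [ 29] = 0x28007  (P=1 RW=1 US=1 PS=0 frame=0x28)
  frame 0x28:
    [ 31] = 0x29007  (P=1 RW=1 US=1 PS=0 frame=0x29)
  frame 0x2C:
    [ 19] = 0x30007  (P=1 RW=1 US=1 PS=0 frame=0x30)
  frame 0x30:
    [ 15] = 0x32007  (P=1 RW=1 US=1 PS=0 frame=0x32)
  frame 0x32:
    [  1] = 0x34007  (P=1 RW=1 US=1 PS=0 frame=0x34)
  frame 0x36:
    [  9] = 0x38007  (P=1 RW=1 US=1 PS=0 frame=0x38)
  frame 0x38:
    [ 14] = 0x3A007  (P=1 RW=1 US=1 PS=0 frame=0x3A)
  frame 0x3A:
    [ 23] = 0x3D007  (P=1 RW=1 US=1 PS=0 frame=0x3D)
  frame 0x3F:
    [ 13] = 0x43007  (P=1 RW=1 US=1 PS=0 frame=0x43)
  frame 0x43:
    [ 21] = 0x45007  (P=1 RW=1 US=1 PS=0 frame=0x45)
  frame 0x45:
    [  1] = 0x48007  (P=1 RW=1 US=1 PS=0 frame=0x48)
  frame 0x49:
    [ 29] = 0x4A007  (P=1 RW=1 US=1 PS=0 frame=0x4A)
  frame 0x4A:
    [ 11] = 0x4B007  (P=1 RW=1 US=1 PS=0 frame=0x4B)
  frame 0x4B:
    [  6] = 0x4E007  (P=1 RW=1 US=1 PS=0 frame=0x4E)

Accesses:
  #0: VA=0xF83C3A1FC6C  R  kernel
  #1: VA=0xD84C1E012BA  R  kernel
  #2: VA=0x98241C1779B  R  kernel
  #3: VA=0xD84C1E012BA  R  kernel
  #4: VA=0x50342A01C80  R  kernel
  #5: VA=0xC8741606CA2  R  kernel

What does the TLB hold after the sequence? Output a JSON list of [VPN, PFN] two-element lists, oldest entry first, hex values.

Per-access translation:
#0 VA=0xF83C3A1FC6C (r,kernel):
  L0: frame=0x20 idx=31 entry=0x24007 [P=1 RW=1 US=1 PS=0]
  L1: frame=0x24 idx=15 entry=0x25007 [P=1 RW=1 US=1 PS=0]
  L2: frame=0x25 idx=29 entry=0x28007 [P=1 RW=1 US=1 PS=0]
  L3: frame=0x28 idx=31 entry=0x29007 [P=1 RW=1 US=1 PS=0]
  → PA=0x29C6C  (4 entries read)
#1 VA=0xD84C1E012BA (r,kernel):
  L0: frame=0x20 idx=27 entry=0x2C007 [P=1 RW=1 US=1 PS=0]
  L1: frame=0x2C idx=19 entry=0x30007 [P=1 RW=1 US=1 PS=0]
  L2: frame=0x30 idx=15 entry=0x32007 [P=1 RW=1 US=1 PS=0]
  L3: frame=0x32 idx=1 entry=0x34007 [P=1 RW=1 US=1 PS=0]
  → PA=0x342BA  (4 entries read)
#2 VA=0x98241C1779B (r,kernel):
  L0: frame=0x20 idx=19 entry=0x36007 [P=1 RW=1 US=1 PS=0]
  L1: frame=0x36 idx=9 entry=0x38007 [P=1 RW=1 US=1 PS=0]
  L2: frame=0x38 idx=14 entry=0x3A007 [P=1 RW=1 US=1 PS=0]
  L3: frame=0x3A idx=23 entry=0x3D007 [P=1 RW=1 US=1 PS=0]
  → PA=0x3D79B  (4 entries read)
#3 VA=0xD84C1E012BA (r,kernel):
  TLB hit vpn=0xD84C1E01 → PA=0x342BA
#4 VA=0x50342A01C80 (r,kernel):
  L0: frame=0x20 idx=10 entry=0x3F007 [P=1 RW=1 US=1 PS=0]
  L1: frame=0x3F idx=13 entry=0x43007 [P=1 RW=1 US=1 PS=0]
  L2: frame=0x43 idx=21 entry=0x45007 [P=1 RW=1 US=1 PS=0]
  L3: frame=0x45 idx=1 entry=0x48007 [P=1 RW=1 US=1 PS=0]
  → PA=0x48C80  (4 entries read)
#5 VA=0xC8741606CA2 (r,kernel):
  L0: frame=0x20 idx=25 entry=0x49007 [P=1 RW=1 US=1 PS=0]
  L1: frame=0x49 idx=29 entry=0x4A007 [P=1 RW=1 US=1 PS=0]
  L2: frame=0x4A idx=11 entry=0x4B007 [P=1 RW=1 US=1 PS=0]
  L3: frame=0x4B idx=6 entry=0x4E007 [P=1 RW=1 US=1 PS=0]
  → PA=0x4ECA2  (4 entries read)

TLB: [["0xD84C1E01", "0x34"], ["0x98241C17", "0x3D"], ["0x50342A01", "0x48"], ["0xC8741606", "0x4E"]]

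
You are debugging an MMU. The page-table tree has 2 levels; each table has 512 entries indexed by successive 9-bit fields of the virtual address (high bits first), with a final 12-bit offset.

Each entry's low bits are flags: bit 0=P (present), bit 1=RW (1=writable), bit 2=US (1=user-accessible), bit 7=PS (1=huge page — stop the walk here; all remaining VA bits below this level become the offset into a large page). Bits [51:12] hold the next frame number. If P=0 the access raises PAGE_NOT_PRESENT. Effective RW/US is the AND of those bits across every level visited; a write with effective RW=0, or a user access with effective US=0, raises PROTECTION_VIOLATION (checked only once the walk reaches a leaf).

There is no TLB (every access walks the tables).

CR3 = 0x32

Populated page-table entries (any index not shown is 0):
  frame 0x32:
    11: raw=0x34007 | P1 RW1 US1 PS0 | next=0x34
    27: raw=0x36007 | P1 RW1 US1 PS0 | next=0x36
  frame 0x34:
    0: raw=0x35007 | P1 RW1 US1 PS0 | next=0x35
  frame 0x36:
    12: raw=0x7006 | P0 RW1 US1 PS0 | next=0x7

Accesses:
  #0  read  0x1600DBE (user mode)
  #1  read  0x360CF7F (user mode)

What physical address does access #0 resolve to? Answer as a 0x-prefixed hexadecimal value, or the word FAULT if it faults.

Trace:
#0 VA=0x1600DBE (r,user):
  lvl0: tbl 0x32, slot 11 ⇒ 0x34007 (P1/RW1/US1/PS0)
  lvl1: tbl 0x34, slot 0 ⇒ 0x35007 (P1/RW1/US1/PS0)
  ⇒ phys 0x35DBE  [2 reads]
#1 VA=0x360CF7F (r,user):
  lvl0: tbl 0x32, slot 27 ⇒ 0x36007 (P1/RW1/US1/PS0)
  lvl1: tbl 0x36, slot 12 ⇒ 0x7006 (P0/RW1/US1/PS0)
  ⇒ fault: PAGE_NOT_PRESENT  — 2 lookups

Access #0 PA: 0x35DBE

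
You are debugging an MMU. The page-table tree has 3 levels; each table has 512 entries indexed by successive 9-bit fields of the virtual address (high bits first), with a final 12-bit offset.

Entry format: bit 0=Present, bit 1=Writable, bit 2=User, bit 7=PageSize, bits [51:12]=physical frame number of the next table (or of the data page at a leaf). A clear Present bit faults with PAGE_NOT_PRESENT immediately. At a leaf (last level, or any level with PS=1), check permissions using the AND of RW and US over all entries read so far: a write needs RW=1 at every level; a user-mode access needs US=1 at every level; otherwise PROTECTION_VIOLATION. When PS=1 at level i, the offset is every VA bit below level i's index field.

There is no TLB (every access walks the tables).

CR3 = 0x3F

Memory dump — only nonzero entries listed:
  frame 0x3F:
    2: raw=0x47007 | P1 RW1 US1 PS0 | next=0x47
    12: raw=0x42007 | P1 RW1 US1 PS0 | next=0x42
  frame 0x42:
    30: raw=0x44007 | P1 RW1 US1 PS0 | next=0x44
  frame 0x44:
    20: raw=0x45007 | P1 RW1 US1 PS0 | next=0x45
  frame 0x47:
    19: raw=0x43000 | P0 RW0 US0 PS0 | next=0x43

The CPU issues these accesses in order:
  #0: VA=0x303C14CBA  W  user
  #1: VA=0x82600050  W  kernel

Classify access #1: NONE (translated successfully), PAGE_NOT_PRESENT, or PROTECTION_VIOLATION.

Per-access translation:
#0 VA=0x303C14CBA (w,user):
  L0: frame=0x3F idx=12 entry=0x42007 [P=1 RW=1 US=1 PS=0]
  L1: frame=0x42 idx=30 entry=0x44007 [P=1 RW=1 US=1 PS=0]
  L2: frame=0x44 idx=20 entry=0x45007 [P=1 RW=1 US=1 PS=0]
  ✓ 0x45CBA  — 3 lookups
#1 VA=0x82600050 (w,kernel):
  L0: frame=0x3F idx=2 entry=0x47007 [P=1 RW=1 US=1 PS=0]
  L1: frame=0x47 idx=19 entry=0x43000 [P=0 RW=0 US=0 PS=0]
  ✗ PAGE_NOT_PRESENT  [2 reads]

Access #1 fault: PAGE_NOT_PRESENT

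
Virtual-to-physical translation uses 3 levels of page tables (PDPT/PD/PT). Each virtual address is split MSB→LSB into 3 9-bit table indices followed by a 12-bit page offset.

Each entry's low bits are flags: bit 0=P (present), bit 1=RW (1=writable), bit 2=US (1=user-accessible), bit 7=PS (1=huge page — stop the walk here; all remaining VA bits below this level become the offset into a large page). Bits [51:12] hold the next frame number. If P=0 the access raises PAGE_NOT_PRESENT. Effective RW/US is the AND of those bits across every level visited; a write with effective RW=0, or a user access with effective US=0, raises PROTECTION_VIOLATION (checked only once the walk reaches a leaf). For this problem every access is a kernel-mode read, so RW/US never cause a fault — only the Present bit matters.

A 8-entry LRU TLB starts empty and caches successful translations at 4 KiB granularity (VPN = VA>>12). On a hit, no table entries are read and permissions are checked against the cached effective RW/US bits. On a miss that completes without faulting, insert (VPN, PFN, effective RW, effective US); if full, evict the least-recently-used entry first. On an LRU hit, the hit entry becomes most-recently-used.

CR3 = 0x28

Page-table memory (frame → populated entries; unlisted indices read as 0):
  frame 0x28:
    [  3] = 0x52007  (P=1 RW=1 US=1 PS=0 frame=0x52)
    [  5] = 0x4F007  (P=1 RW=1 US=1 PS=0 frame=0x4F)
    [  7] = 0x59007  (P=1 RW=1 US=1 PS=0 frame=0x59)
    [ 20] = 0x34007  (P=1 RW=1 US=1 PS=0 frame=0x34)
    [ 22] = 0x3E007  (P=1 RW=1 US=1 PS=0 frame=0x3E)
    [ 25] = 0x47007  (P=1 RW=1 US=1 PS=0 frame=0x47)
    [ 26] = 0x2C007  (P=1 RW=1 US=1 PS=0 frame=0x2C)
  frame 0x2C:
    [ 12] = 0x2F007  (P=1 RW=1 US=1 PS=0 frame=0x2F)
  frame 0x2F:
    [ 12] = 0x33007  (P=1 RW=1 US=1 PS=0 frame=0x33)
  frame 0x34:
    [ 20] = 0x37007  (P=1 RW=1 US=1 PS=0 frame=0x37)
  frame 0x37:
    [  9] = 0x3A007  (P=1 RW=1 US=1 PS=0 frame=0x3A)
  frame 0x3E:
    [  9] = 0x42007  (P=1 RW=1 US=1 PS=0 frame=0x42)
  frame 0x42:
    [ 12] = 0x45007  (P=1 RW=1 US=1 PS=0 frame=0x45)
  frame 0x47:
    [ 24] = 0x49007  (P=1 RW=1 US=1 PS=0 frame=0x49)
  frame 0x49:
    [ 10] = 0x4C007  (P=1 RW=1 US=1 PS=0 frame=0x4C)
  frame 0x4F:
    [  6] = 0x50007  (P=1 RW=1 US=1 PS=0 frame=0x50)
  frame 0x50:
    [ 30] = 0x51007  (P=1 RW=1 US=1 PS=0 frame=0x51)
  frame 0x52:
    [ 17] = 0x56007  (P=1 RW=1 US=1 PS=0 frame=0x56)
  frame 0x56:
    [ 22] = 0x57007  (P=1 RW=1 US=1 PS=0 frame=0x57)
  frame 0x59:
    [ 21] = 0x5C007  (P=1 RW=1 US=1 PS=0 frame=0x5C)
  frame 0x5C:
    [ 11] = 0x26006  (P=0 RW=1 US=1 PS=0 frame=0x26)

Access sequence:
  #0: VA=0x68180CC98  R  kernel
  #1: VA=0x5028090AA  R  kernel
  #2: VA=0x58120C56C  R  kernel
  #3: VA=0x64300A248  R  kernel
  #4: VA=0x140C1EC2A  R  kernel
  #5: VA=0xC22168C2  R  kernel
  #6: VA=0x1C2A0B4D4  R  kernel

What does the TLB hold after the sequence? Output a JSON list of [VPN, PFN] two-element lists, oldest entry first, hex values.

Trace:
#0 VA=0x68180CC98 (r,kernel):
  [0] read 0x28 idx=26: raw=0x2C007 flags P=1 W=1 U=1 S=0
  [1] read 0x2C idx=12: raw=0x2F007 flags P=1 W=1 U=1 S=0
  [2] read 0x2F idx=12: raw=0x33007 flags P=1 W=1 U=1 S=0
  ✓ 0x33C98  — 3 lookups
#1 VA=0x5028090AA (r,kernel):
  [0] read 0x28 idx=20: raw=0x34007 flags P=1 W=1 U=1 S=0
  [1] read 0x34 idx=20: raw=0x37007 flags P=1 W=1 U=1 S=0
  [2] read 0x37 idx=9: raw=0x3A007 flags P=1 W=1 U=1 S=0
  ✓ 0x3A0AA  — 3 lookups
#2 VA=0x58120C56C (r,kernel):
  [0] read 0x28 idx=22: raw=0x3E007 flags P=1 W=1 U=1 S=0
  [1] read 0x3E idx=9: raw=0x42007 flags P=1 W=1 U=1 S=0
  [2] read 0x42 idx=12: raw=0x45007 flags P=1 W=1 U=1 S=0
  ✓ 0x4556C  — 3 lookups
#3 VA=0x64300A248 (r,kernel):
  [0] read 0x28 idx=25: raw=0x47007 flags P=1 W=1 U=1 S=0
  [1] read 0x47 idx=24: raw=0x49007 flags P=1 W=1 U=1 S=0
  [2] read 0x49 idx=10: raw=0x4C007 flags P=1 W=1 U=1 S=0
  ✓ 0x4C248  — 3 lookups
#4 VA=0x140C1EC2A (r,kernel):
  [0] read 0x28 idx=5: raw=0x4F007 flags P=1 W=1 U=1 S=0
  [1] read 0x4F idx=6: raw=0x50007 flags P=1 W=1 U=1 S=0
  [2] read 0x50 idx=30: raw=0x51007 flags P=1 W=1 U=1 S=0
  ✓ 0x51C2A  — 3 lookups
#5 VA=0xC22168C2 (r,kernel):
  [0] read 0x28 idx=3: raw=0x52007 flags P=1 W=1 U=1 S=0
  [1] read 0x52 idx=17: raw=0x56007 flags P=1 W=1 U=1 S=0
  [2] read 0x56 idx=22: raw=0x57007 flags P=1 W=1 U=1 S=0
  ✓ 0x578C2  — 3 lookups
#6 VA=0x1C2A0B4D4 (r,kernel):
  [0] read 0x28 idx=7: raw=0x59007 flags P=1 W=1 U=1 S=0
  [1] read 0x59 idx=21: raw=0x5C007 flags P=1 W=1 U=1 S=0
  [2] read 0x5C idx=11: raw=0x26006 flags P=0 W=1 U=1 S=0
  ⇒ fault: PAGE_NOT_PRESENT  — 3 lookups

TLB: [["0x68180C", "0x33"], ["0x502809", "0x3A"], ["0x58120C", "0x45"], ["0x64300A", "0x4C"], ["0x140C1E", "0x51"], ["0xC2216", "0x57"]]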